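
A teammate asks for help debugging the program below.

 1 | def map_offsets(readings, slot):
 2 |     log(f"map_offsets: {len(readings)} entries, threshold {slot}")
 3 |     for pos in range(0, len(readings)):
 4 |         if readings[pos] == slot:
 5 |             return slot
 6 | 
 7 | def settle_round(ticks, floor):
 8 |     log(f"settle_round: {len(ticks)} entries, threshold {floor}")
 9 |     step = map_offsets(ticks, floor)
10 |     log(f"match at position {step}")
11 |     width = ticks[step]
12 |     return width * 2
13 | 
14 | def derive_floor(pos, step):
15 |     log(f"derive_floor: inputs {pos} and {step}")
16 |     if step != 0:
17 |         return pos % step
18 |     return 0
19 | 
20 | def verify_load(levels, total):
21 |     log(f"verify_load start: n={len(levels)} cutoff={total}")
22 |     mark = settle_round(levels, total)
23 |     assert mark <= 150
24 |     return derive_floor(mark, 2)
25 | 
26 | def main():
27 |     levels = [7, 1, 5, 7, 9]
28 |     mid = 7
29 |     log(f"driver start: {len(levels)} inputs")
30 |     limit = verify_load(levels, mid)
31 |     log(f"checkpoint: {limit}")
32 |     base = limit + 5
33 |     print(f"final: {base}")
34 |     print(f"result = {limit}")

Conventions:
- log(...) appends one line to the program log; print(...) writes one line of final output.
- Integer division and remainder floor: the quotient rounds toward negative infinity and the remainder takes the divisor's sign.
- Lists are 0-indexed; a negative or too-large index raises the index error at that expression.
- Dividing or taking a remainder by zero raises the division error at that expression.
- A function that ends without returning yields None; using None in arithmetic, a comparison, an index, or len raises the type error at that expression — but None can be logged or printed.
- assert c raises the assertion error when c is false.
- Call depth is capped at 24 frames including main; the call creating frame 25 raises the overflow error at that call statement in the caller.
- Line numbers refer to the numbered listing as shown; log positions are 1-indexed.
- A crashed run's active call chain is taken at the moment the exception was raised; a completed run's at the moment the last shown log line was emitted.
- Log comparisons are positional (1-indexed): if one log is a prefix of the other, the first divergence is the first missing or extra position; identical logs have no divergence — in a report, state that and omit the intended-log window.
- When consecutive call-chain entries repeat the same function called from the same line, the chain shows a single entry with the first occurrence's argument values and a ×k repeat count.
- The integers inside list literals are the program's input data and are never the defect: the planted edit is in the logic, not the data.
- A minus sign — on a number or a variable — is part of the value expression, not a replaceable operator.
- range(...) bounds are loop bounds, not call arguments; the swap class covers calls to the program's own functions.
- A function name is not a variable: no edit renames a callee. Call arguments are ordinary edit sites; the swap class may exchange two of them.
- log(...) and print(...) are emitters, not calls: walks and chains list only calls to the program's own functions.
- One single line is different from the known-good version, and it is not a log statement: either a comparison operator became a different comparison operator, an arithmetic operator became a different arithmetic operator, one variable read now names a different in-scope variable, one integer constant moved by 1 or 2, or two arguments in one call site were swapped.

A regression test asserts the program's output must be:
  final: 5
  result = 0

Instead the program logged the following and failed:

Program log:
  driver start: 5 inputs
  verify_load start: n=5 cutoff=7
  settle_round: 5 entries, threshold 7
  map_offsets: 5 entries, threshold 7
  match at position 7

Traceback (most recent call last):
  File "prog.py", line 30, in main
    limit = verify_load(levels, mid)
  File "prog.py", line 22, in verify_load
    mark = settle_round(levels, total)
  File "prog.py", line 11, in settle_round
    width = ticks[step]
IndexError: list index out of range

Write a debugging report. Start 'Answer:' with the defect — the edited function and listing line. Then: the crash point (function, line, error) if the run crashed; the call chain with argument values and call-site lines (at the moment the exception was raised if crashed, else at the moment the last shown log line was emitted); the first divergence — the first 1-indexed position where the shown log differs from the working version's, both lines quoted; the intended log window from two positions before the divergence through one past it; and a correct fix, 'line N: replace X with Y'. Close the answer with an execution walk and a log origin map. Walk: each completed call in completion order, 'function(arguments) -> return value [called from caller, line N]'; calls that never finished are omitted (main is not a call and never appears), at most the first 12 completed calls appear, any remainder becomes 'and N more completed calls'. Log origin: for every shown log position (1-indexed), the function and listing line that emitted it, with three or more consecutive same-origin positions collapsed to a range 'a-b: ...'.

Answer: the defect is in map_offsets at line 5.
The tell: Log line 5 is where behavior first shows: 'match at position 7' appears instead of 'match at position 0'.
Crash: settle_round, line 11, IndexError.
Call chain: main -> verify_load([7, 1, 5, 7, 9], 7) (called at line 30) -> settle_round([7, 1, 5, 7, 9], 7) (called at line 22).
First divergence: position 5 — the shown line 'match at position 7' should read 'match at position 0'.
Intended log window:
  3: settle_round: 5 entries, threshold 7
  4: map_offsets: 5 entries, threshold 7
  5: match at position 0
  6: derive_floor: inputs 14 and 2
Execution walk:
  map_offsets([7, 1, 5, 7, 9], 7) -> 7  [called from settle_round, line 9]
Log origins:
  1 — main, line 29
  2 — verify_load, line 21
  3 — settle_round, line 8
  4 — map_offsets, line 2
  5 — settle_round, line 10
A correct fix: line 5: replace `slot` with `pos`.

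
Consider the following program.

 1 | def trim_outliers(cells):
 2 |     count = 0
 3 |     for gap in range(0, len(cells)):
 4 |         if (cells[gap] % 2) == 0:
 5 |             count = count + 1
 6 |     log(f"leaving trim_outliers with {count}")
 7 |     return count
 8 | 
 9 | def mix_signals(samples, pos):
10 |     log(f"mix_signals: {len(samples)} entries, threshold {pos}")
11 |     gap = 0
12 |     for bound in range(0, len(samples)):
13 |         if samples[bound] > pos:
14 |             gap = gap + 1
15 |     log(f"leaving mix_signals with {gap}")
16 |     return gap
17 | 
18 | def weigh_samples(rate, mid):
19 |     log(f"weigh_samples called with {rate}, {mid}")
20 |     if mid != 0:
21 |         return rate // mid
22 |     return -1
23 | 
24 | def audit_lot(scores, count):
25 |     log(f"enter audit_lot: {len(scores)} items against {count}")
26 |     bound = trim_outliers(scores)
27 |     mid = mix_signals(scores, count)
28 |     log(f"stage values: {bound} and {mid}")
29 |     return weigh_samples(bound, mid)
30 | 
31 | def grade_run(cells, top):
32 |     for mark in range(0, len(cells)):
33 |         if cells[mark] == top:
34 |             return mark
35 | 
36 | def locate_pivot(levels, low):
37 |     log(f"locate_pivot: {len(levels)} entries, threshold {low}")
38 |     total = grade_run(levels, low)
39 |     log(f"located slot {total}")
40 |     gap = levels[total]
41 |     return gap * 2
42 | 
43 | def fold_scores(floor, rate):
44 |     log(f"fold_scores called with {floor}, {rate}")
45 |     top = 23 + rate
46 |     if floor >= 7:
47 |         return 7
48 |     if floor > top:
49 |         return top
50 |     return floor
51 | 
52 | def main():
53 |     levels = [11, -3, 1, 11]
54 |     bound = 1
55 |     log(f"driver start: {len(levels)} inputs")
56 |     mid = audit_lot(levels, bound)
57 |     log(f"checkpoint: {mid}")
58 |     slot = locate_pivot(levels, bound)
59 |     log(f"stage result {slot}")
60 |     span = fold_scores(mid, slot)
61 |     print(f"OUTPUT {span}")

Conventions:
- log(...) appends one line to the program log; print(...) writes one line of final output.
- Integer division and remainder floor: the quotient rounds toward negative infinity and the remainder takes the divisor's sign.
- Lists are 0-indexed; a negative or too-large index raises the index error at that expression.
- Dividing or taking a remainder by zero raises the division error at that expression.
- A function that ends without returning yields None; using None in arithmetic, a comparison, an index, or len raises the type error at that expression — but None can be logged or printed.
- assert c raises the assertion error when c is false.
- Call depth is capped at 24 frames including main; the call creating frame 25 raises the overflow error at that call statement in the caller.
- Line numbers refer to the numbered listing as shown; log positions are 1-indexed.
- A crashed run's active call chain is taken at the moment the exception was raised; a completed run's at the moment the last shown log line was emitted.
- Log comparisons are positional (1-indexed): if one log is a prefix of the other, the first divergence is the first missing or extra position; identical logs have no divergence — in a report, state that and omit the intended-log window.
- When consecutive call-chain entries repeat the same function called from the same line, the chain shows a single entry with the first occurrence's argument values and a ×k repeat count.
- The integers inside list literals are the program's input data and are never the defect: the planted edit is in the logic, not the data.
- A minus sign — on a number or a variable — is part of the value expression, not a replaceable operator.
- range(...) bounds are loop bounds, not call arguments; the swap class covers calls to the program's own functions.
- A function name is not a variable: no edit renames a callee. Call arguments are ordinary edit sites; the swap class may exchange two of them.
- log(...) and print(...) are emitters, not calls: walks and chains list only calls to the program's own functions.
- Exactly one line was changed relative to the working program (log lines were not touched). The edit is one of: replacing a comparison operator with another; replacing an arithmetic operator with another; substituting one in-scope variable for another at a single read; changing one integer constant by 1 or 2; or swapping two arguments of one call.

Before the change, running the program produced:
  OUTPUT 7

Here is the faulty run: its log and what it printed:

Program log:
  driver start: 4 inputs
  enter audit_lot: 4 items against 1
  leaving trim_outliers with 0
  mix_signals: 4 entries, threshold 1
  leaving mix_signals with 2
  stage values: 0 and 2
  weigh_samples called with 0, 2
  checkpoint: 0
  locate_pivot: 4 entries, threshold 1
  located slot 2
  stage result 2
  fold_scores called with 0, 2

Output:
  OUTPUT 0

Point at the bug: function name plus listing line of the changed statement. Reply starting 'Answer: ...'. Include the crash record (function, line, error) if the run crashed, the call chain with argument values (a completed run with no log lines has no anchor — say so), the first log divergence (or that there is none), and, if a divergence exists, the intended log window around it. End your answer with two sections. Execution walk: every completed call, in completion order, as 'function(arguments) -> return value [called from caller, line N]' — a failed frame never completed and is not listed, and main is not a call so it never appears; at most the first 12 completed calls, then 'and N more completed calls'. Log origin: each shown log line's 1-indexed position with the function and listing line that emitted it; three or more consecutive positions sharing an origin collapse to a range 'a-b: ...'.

Answer: the defect is in fold_scores at line 46.
Key fact: Log streams are identical — the defect surfaces only in the printed output.
Call chain: main -> fold_scores(0, 2) (called at line 60).
First divergence: there is none — every log position agrees.
Execution walk:
  trim_outliers([11, -3, 1, 11]) -> 0  [called from audit_lot, line 26]
  mix_signals([11, -3, 1, 11], 1) -> 2  [called from audit_lot, line 27]
  weigh_samples(0, 2) -> 0  [called from audit_lot, line 29]
  audit_lot([11, -3, 1, 11], 1) -> 0  [called from main, line 56]
  grade_run([11, -3, 1, 11], 1) -> 2  [called from locate_pivot, line 38]
  locate_pivot([11, -3, 1, 11], 1) -> 2  [called from main, line 58]
  fold_scores(0, 2) -> 0  [called from main, line 60]
Log origin:
  1: from main, line 55
  2: from audit_lot, line 25
  3: from trim_outliers, line 6
  4: from mix_signals, line 10
  5: from mix_signals, line 15
  6: from audit_lot, line 28
  7: from weigh_samples, line 19
  8: from main, line 57
  9: from locate_pivot, line 37
  10: from locate_pivot, line 39
  11: from main, line 59
  12: from fold_scores, line 44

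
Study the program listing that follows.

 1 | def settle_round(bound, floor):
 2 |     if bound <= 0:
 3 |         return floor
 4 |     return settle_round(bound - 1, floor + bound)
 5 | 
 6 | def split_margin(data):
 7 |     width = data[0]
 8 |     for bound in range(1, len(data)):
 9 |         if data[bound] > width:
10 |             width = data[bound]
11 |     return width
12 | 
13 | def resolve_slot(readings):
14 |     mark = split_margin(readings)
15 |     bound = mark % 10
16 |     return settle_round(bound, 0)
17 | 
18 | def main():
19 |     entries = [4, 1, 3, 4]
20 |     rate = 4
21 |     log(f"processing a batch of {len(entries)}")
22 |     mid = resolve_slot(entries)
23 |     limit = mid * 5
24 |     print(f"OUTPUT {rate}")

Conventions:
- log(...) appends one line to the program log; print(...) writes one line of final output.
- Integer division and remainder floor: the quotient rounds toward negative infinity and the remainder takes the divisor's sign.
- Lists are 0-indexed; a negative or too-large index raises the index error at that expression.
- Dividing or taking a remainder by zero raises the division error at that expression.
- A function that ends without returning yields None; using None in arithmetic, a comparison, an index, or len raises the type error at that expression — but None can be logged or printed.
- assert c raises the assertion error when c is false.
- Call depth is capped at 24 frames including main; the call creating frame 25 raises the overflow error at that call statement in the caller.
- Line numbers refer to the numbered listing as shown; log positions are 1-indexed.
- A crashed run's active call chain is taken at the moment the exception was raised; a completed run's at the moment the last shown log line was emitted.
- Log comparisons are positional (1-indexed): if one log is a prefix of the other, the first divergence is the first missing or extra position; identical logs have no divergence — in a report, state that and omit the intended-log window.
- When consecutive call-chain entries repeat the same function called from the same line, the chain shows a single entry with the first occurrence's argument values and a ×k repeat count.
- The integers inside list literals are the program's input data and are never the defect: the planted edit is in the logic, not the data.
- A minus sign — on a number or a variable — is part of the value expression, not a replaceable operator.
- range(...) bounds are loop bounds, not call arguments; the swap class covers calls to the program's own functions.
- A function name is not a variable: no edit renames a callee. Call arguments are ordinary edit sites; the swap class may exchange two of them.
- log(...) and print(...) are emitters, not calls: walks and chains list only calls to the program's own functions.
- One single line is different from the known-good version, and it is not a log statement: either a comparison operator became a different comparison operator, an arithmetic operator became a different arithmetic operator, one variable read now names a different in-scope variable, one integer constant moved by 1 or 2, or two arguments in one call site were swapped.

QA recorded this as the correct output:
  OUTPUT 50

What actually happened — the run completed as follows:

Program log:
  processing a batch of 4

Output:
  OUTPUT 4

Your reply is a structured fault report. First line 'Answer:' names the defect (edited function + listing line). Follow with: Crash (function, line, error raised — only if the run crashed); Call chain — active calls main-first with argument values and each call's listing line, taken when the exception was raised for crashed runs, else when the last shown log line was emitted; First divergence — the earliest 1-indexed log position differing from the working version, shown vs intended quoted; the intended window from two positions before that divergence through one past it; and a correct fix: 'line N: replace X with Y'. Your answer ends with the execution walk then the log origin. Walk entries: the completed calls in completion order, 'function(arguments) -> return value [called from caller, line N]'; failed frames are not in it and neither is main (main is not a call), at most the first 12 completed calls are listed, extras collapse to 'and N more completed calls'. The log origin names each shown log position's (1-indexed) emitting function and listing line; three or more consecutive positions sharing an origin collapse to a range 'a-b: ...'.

Answer: the defect is in main at line 24.
Key observation: The logs agree in full; only the final output differs.
Call chain: main.
First divergence: none; the two logs match at every position.
Execution walk:
  split_margin([4, 1, 3, 4]) -> 4  [called from resolve_slot, line 14]
  settle_round(0, 10) -> 10  [called from settle_round, line 4]
  settle_round(1, 9) -> 10  [called from settle_round, line 4]
  settle_round(2, 7) -> 10  [called from settle_round, line 4]
  settle_round(3, 4) -> 10  [called from settle_round, line 4]
  settle_round(4, 0) -> 10  [called from resolve_slot, line 16]
  resolve_slot([4, 1, 3, 4]) -> 10  [called from main, line 22]
Log origin:
  1: logged in main at line 21
A correct fix: line 24: replace `rate` with `limit`.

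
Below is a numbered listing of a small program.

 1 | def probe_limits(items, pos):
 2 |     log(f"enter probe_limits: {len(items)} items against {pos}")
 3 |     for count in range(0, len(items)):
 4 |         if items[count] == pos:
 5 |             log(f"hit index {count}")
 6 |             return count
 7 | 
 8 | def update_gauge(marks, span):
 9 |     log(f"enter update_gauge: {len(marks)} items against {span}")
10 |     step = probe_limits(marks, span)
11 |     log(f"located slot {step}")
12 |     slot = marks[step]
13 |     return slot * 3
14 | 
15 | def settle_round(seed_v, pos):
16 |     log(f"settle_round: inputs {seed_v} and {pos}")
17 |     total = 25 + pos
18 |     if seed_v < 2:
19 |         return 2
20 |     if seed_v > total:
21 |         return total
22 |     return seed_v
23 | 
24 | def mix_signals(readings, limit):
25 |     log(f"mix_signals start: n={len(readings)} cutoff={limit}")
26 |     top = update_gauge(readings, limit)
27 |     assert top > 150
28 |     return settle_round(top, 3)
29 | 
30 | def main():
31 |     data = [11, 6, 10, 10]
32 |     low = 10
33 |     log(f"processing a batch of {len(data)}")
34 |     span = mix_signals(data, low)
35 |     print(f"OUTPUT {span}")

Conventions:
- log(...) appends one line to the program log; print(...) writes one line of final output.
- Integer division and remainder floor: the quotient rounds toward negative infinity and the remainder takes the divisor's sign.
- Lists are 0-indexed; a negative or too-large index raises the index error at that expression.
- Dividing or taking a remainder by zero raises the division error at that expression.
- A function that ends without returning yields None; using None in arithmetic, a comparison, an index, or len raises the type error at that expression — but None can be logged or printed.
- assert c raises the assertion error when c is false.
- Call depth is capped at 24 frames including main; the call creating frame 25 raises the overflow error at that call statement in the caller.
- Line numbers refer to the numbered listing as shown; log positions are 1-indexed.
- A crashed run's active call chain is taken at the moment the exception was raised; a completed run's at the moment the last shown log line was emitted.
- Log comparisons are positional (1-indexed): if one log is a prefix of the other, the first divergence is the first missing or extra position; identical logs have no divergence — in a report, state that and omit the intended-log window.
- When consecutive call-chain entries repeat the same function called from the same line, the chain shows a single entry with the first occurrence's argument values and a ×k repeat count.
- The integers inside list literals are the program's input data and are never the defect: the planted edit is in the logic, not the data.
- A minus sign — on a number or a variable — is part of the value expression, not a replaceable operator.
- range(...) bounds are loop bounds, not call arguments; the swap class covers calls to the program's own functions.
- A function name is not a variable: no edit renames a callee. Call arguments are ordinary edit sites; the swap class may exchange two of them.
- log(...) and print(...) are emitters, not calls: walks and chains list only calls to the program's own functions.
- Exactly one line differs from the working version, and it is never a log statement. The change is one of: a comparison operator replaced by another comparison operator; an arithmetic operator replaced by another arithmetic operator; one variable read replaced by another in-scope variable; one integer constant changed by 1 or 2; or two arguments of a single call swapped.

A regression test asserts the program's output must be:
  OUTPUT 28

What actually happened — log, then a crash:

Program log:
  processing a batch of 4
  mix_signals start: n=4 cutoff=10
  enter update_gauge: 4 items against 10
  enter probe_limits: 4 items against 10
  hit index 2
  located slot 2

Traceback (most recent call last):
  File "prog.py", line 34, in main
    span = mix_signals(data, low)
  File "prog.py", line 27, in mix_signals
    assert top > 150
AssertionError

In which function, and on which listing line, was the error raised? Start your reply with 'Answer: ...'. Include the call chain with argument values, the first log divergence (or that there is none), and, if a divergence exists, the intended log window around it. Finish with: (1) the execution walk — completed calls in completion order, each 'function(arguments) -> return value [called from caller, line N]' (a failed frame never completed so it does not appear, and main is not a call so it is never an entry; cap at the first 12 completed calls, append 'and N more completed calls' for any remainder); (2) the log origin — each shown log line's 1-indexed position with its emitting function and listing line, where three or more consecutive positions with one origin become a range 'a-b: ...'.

Answer: the error was raised in mix_signals, line 27.
Core observation: A complete run would log 'settle_round: inputs 30 and 3' next, but this one stopped at 6 lines.
Call chain: main -> mix_signals([11, 6, 10, 10], 10) (called at line 34).
First divergence: position 7; the shown log stops at 6 lines while the working version next logs 'settle_round: inputs 30 and 3'.
Intended log window:
  5: hit index 2
  6: located slot 2
  7: settle_round: inputs 30 and 3
Execution walk:
  probe_limits([11, 6, 10, 10], 10) -> 2  [called from update_gauge, line 10]
  update_gauge([11, 6, 10, 10], 10) -> 30  [called from mix_signals, line 26]
Log origin:
  1: from main, line 33
  2: from mix_signals, line 25
  3: from update_gauge, line 9
  4: from probe_limits, line 2
  5: from probe_limits, line 5
  6: from update_gauge, line 11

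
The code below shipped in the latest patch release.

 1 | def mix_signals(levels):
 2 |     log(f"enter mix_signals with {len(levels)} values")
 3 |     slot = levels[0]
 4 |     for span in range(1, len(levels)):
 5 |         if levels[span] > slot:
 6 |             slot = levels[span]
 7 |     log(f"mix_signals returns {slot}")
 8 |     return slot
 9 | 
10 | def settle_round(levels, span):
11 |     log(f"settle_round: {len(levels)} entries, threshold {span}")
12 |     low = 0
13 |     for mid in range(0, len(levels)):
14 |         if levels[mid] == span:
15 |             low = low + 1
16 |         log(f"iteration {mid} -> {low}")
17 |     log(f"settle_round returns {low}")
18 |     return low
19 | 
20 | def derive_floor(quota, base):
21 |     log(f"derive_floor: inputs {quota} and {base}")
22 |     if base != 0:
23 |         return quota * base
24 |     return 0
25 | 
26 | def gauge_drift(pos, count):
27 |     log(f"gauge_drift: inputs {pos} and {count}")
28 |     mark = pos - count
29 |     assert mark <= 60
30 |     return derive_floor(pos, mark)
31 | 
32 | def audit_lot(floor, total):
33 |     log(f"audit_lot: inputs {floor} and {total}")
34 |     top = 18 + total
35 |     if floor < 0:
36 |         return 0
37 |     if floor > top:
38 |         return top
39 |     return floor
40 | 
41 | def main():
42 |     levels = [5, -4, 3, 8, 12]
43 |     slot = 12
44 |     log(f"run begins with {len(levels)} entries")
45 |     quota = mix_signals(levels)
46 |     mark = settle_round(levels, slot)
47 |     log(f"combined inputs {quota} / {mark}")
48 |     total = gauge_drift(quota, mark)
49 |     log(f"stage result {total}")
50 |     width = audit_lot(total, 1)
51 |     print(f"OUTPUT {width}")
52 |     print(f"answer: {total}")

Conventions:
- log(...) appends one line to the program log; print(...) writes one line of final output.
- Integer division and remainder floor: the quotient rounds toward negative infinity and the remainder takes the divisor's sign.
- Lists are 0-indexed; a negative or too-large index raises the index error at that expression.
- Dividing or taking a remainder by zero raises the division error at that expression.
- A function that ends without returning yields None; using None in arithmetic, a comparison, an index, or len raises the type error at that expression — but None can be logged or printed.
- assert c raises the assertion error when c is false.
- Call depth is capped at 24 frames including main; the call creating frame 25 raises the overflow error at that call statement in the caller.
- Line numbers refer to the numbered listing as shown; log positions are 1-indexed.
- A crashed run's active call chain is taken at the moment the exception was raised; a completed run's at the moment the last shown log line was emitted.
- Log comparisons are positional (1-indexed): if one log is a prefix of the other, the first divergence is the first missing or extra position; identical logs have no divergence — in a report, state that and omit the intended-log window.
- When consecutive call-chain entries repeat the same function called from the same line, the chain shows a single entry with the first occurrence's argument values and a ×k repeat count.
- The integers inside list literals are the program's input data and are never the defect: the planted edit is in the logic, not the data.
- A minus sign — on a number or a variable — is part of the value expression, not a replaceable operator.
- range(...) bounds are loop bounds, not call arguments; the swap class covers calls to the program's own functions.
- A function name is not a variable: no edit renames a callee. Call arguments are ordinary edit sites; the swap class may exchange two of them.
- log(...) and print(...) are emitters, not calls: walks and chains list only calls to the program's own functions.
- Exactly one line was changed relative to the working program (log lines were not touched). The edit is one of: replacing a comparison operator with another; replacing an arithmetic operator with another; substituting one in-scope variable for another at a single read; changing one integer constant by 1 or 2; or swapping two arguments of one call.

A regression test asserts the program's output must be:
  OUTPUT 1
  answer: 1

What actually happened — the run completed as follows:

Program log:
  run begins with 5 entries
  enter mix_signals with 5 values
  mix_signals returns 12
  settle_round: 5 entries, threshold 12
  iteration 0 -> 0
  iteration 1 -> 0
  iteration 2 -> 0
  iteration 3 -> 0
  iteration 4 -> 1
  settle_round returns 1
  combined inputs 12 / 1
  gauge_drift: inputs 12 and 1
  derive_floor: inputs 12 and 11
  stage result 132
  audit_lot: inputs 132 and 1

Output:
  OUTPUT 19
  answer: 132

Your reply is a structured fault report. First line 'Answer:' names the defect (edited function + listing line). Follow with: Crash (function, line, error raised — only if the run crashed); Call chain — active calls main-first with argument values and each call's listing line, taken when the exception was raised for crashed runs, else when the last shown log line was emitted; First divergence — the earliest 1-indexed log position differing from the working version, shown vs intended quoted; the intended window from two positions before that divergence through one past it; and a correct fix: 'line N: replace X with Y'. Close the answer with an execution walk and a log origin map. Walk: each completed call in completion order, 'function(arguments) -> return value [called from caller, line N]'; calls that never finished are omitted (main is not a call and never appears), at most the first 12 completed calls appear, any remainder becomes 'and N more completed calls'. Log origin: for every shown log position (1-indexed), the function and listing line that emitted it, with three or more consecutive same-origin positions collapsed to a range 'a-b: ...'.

Answer: the defect is in derive_floor at line 23.
The tell: The earliest visible damage is log position 14 — 'stage result 132' rather than the intended 'stage result 1'.
Call chain: main -> audit_lot(132, 1) (called at line 50).
First divergence: position 14 — shown 'stage result 132', intended 'stage result 1'.
Intended log window:
  12: gauge_drift: inputs 12 and 1
  13: derive_floor: inputs 12 and 11
  14: stage result 1
  15: audit_lot: inputs 1 and 1
Execution walk:
  mix_signals([5, -4, 3, 8, 12]) -> 12  [called from main, line 45]
  settle_round([5, -4, 3, 8, 12], 12) -> 1  [called from main, line 46]
  derive_floor(12, 11) -> 132  [called from gauge_drift, line 30]
  gauge_drift(12, 1) -> 132  [called from main, line 48]
  audit_lot(132, 1) -> 19  [called from main, line 50]
Log origin:
  1: from main, line 44
  2: from mix_signals, line 2
  3: from mix_signals, line 7
  4: from settle_round, line 11
  5-9: from settle_round, line 16
  10: from settle_round, line 17
  11: from main, line 47
  12: from gauge_drift, line 27
  13: from derive_floor, line 21
  14: from main, line 49
  15: from audit_lot, line 33
A correct fix: line 23: replace `*` with `%`.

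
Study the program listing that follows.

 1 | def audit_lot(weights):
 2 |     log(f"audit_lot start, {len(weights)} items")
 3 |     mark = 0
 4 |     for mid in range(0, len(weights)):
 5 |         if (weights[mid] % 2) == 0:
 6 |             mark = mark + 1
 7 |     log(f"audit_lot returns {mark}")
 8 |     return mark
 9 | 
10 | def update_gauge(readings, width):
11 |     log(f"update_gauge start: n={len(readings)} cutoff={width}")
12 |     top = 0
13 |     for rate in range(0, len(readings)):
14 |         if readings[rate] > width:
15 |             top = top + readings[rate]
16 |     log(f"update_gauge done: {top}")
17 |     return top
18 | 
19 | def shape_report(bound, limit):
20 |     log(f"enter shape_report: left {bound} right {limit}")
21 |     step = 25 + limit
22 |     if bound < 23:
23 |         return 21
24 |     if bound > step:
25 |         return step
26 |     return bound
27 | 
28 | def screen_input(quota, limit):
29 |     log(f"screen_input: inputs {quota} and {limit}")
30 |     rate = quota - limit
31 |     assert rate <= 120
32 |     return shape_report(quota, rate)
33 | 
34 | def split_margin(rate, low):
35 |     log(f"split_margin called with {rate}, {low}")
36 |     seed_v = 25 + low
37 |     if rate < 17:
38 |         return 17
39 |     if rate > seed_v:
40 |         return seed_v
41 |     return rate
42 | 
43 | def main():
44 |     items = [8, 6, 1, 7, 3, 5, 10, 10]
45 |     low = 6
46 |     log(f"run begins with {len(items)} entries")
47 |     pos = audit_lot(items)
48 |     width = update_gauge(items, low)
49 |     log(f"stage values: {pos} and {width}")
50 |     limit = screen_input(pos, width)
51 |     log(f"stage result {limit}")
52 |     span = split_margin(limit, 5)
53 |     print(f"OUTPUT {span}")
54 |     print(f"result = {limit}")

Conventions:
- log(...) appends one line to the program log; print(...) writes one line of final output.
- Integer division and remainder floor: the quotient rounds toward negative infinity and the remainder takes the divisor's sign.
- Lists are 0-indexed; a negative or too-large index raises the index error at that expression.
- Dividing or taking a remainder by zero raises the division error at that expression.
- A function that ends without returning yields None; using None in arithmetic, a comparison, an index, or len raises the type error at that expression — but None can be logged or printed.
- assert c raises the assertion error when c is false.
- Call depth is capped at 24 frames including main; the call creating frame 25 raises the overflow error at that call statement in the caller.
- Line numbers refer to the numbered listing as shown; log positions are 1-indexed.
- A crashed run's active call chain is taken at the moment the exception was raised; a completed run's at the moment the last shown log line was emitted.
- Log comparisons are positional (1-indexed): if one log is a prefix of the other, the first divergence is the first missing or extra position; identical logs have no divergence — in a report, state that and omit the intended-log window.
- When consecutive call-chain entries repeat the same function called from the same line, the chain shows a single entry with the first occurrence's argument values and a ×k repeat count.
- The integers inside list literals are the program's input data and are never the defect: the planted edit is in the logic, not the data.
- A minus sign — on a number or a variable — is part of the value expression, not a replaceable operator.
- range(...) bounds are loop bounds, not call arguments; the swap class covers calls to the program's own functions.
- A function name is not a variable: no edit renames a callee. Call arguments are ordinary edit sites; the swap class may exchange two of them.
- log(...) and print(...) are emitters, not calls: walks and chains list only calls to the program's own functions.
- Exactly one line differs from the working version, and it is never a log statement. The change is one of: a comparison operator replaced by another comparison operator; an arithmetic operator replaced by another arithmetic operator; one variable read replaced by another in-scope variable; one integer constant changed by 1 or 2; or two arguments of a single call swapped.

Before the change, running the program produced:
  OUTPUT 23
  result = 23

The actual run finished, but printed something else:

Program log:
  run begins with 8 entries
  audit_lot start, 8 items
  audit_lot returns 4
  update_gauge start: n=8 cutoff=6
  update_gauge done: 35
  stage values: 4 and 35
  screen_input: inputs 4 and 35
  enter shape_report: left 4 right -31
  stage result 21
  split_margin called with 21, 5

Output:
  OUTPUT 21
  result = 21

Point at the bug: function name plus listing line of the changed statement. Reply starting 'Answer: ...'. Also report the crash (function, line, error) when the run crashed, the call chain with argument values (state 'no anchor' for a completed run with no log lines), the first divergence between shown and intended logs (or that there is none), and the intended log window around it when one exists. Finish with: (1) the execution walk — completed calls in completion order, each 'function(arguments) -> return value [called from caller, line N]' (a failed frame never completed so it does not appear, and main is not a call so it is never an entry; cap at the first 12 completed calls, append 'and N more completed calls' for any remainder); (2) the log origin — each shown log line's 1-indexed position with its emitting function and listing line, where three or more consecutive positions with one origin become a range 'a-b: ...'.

Answer: the defect is in shape_report at line 23.
Core observation: The log first diverges at position 9: the faulty run prints 'stage result 21' where the working version prints 'stage result 23'.
Call chain: main -> split_margin(21, 5) (called at line 52).
First divergence: at position 9 the run shows 'stage result 21' where the working version logs 'stage result 23'.
Intended log window:
  7: screen_input: inputs 4 and 35
  8: enter shape_report: left 4 right -31
  9: stage result 23
  10: split_margin called with 23, 5
Execution walk:
  audit_lot([8, 6, 1, 7, 3, 5, 10, 10]) -> 4  [called from main, line 47]
  update_gauge([8, 6, 1, 7, 3, 5, 10, 10], 6) -> 35  [called from main, line 48]
  shape_report(4, -31) -> 21  [called from screen_input, line 32]
  screen_input(4, 35) -> 21  [called from main, line 50]
  split_margin(21, 5) -> 21  [called from main, line 52]
Log line origins:
  1: from main, line 46
  2: from audit_lot, line 2
  3: from audit_lot, line 7
  4: from update_gauge, line 11
  5: from update_gauge, line 16
  6: from main, line 49
  7: from screen_input, line 29
  8: from shape_report, line 20
  9: from main, line 51
  10: from split_margin, line 35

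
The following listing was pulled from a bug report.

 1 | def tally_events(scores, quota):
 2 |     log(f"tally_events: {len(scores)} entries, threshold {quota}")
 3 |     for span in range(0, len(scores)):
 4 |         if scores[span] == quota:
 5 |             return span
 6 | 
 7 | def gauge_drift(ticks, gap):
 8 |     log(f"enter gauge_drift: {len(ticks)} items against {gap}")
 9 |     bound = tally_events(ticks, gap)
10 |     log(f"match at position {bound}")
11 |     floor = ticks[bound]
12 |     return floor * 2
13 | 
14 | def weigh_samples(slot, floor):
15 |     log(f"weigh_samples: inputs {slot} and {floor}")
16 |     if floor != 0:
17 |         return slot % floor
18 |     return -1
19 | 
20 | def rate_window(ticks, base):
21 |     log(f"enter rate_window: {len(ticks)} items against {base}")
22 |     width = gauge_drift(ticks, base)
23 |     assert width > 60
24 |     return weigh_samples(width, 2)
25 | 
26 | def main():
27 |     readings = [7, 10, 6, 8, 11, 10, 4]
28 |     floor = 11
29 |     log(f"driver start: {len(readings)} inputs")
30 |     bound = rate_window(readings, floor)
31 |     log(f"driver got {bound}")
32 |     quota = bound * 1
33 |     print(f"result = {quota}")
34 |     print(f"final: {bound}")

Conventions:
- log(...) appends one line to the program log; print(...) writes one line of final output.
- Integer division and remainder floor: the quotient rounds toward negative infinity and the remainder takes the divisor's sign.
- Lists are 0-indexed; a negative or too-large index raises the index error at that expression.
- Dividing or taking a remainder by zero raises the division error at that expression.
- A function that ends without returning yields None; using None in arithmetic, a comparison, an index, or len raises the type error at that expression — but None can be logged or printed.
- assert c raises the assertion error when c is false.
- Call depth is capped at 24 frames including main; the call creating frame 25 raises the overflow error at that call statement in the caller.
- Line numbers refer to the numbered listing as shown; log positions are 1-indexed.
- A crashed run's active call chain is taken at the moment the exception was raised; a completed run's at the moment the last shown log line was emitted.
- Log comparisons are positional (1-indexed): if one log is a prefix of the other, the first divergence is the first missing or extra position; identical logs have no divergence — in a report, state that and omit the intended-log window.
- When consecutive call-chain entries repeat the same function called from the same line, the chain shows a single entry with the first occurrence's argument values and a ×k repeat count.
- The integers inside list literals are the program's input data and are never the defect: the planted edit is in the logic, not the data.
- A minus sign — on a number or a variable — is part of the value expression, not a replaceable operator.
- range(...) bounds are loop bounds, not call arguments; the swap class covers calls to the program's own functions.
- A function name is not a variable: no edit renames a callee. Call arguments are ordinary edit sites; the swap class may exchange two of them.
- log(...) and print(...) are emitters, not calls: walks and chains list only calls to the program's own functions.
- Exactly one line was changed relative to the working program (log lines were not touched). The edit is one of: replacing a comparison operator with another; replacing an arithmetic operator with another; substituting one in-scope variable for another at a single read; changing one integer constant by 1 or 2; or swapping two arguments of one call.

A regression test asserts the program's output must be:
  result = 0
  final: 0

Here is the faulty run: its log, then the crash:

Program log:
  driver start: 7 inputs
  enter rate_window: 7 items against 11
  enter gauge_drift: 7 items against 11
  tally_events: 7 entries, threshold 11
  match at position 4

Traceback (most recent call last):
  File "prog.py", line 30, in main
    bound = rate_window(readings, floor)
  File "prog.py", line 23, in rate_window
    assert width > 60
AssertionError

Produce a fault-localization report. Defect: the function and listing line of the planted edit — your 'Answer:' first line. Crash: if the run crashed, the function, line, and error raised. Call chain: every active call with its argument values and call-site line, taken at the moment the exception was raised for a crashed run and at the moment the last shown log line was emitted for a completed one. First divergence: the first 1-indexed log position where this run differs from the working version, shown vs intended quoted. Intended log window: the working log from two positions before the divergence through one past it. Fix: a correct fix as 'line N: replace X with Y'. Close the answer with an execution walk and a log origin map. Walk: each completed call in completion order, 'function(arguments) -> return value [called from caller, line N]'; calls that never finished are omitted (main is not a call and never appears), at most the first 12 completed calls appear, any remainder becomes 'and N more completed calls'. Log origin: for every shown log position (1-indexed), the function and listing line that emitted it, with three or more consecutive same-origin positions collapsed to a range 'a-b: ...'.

Answer: the defect is in rate_window at line 23.
Key observation: A complete run would log 'weigh_samples: inputs 22 and 2' next, but this one stopped at 5 lines.
Crash: rate_window, line 23, AssertionError.
Call chain: main -> rate_window([7, 10, 6, 8, 11, 10, 4], 11) (called at line 30).
First divergence: position 6; the shown log stops at 5 lines while the working version next logs 'weigh_samples: inputs 22 and 2'.
Intended log window:
  4: tally_events: 7 entries, threshold 11
  5: match at position 4
  6: weigh_samples: inputs 22 and 2
  7: driver got 0
Execution walk:
  tally_events([7, 10, 6, 8, 11, 10, 4], 11) -> 4  [called from gauge_drift, line 9]
  gauge_drift([7, 10, 6, 8, 11, 10, 4], 11) -> 22  [called from rate_window, line 22]
Origin of each log line:
  1: logged in main at line 29
  2: logged in rate_window at line 21
  3: logged in gauge_drift at line 8
  4: logged in tally_events at line 2
  5: logged in gauge_drift at line 10
A correct fix: line 23: replace `>` with `<=`.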